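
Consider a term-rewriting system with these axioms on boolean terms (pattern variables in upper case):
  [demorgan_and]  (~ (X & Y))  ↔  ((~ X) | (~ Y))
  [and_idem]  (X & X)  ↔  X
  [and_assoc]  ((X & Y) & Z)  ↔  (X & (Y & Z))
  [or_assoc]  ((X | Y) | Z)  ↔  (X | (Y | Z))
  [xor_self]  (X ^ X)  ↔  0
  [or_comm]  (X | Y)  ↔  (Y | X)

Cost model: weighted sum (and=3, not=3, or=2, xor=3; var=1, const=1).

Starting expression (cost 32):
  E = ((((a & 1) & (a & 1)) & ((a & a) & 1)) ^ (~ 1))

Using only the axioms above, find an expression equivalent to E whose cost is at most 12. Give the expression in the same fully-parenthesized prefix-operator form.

((a & 1) ^ (~ 1))   [cost 12]

1. [and_idem →] ((a & 1) & (a & 1))  →  (a & 1);  E = (((a & 1) & ((a & a) & 1)) ^ (~ 1))
2. [and_idem →] (a & a)  →  a;  E = (((a & 1) & (a & 1)) ^ (~ 1))
3. [and_idem →] ((a & 1) & (a & 1))  →  (a & 1);  cost 12 ≤ 12, done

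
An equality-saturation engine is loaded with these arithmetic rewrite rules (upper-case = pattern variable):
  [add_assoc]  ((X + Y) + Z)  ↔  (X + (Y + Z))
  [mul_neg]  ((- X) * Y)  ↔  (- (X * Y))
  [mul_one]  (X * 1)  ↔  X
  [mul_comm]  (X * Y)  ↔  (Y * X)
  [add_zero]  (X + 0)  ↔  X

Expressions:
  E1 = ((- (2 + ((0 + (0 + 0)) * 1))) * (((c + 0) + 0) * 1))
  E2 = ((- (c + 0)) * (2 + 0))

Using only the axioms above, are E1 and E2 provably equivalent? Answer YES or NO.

YES

(1) ((0 + (0 + 0)) * 1)  =[mul_one →]=  (0 + (0 + 0))    ⊢ ((- (2 + (0 + (0 + 0)))) * (((c + 0) + 0) * 1))
(2) ((- (2 + (0 + (0 + 0)))) * (((c + 0) + 0) * 1))  =[mul_neg →]=  (- ((2 + (0 + (0 + 0))) * (((c + 0) + 0) * 1)))
(3) ((2 + (0 + (0 + 0))) * (((c + 0) + 0) * 1))  =[mul_comm →]=  ((((c + 0) + 0) * 1) * (2 + (0 + (0 + 0))))    ⊢ (- ((((c + 0) + 0) * 1) * (2 + (0 + (0 + 0)))))
(4) ((c + 0) + 0)  =[add_assoc →]=  (c + (0 + 0))    ⊢ (- (((c + (0 + 0)) * 1) * (2 + (0 + (0 + 0)))))
(5) (0 + 0)  =[add_zero →]=  0    ⊢ (- (((c + (0 + 0)) * 1) * (2 + (0 + 0))))
(6) (0 + 0)  =[add_zero →]=  0    ⊢ (- (((c + (0 + 0)) * 1) * (2 + 0)))
(7) (0 + 0)  =[add_zero →]=  0    ⊢ (- (((c + 0) * 1) * (2 + 0)))
(8) ((c + 0) * 1)  =[mul_one →]=  (c + 0)    ⊢ (- ((c + 0) * (2 + 0)))
(9) (c + 0)  =[add_zero →]=  c    ⊢ (- (c * (2 + 0)))
(10) (2 + 0)  =[add_zero →]=  2    ⊢ (- (c * 2))
(11) c  =[add_zero ←]=  (c + 0)    ⊢ (- ((c + 0) * 2))
(12) (- ((c + 0) * 2))  =[mul_neg ←]=  ((- (c + 0)) * 2)
(13) 2  =[add_zero ←]=  (2 + 0)    ⊢ E2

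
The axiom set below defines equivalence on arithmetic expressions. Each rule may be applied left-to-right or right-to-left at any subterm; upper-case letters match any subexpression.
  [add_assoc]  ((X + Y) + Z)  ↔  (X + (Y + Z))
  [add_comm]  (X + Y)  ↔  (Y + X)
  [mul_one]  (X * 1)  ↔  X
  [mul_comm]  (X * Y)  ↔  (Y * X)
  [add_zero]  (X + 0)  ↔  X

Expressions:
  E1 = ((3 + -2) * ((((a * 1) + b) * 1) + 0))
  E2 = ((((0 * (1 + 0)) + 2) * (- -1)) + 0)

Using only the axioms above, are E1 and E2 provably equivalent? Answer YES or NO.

The axioms are sound identities: if E1 ↔* E2 then E1 and E2 evaluate identically under any assignment.
Under a=0, b=0: E1 evaluates to 0, E2 to 2. Distinct ⇒ no rewrite sequence connects them.

NO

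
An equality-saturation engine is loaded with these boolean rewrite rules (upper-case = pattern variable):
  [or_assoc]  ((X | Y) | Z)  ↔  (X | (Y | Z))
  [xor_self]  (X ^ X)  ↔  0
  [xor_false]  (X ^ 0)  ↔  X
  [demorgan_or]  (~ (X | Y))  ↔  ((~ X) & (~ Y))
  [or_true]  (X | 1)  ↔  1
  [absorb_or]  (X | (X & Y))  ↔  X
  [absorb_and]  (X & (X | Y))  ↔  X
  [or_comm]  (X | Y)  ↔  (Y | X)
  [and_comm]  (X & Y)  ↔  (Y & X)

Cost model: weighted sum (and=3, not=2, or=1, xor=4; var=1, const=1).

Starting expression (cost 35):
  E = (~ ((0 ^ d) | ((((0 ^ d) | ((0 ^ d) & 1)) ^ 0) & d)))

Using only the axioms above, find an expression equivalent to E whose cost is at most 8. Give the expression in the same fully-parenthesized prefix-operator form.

(~ (0 ^ d))   [cost 8]

step 1: absorb_or (→) rewrites ((0 ^ d) | ((0 ^ d) & 1)) into (0 ^ d), now (~ ((0 ^ d) | (((0 ^ d) ^ 0) & d)))
step 2: xor_false (→) rewrites ((0 ^ d) ^ 0) into (0 ^ d), now (~ ((0 ^ d) | ((0 ^ d) & d)))
step 3: absorb_or (→) rewrites ((0 ^ d) | ((0 ^ d) & d)) into (0 ^ d), reaching cost 8 (bound 8)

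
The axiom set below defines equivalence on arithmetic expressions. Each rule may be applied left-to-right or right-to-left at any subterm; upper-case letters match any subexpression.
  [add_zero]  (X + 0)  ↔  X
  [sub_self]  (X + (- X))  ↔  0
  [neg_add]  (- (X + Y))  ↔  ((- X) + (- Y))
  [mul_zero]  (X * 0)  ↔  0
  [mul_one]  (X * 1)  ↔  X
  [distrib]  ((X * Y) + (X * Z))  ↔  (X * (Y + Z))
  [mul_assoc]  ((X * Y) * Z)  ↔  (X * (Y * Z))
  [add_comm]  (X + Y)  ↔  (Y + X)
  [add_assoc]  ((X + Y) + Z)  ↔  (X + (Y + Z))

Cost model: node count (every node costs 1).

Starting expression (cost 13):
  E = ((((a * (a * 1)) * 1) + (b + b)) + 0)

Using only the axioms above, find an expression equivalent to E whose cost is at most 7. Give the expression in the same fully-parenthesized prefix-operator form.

((a * a) + (b + b))   [cost 7]

step 1: mul_one (→) rewrites ((a * (a * 1)) * 1) into (a * (a * 1)), now (((a * (a * 1)) + (b + b)) + 0)
step 2: add_zero (→) rewrites (((a * (a * 1)) + (b + b)) + 0) into ((a * (a * 1)) + (b + b))
step 3: mul_one (→) rewrites (a * 1) into a, reaching cost 7 (bound 7)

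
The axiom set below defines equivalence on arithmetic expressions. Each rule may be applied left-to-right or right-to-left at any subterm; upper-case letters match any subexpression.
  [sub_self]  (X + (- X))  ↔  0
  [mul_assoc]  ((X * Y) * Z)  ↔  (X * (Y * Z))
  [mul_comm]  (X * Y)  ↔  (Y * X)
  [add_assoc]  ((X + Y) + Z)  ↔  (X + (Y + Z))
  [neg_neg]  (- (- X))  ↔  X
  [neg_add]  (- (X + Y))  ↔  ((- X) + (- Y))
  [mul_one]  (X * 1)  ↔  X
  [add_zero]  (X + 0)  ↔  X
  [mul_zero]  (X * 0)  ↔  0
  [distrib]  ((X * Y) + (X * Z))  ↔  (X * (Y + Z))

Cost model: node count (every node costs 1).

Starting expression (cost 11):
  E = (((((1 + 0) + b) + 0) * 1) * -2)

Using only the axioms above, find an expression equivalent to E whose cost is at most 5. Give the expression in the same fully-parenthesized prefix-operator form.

(1) (((1 + 0) + b) + 0)  =[add_zero →]=  ((1 + 0) + b)    ⊢ ((((1 + 0) + b) * 1) * -2)
(2) (((1 + 0) + b) * 1)  =[mul_one →]=  ((1 + 0) + b)    ⊢ (((1 + 0) + b) * -2)
(3) (1 + 0)  =[add_zero →]=  1    ⊢ cost 5, within 5

((1 + b) * -2)   [cost 5]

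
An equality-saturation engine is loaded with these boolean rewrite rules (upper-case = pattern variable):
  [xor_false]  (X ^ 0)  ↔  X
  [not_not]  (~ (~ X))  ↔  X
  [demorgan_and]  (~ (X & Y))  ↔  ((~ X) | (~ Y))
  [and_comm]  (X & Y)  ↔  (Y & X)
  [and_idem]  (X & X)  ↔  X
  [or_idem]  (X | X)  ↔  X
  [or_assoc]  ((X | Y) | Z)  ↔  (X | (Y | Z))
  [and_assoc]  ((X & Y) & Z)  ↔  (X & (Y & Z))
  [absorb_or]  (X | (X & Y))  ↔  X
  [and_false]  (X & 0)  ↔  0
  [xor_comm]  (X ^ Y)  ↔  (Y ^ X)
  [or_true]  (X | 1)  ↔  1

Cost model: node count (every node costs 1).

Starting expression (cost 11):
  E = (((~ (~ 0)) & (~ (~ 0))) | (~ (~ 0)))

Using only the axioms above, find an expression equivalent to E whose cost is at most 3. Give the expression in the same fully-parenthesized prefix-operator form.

(0 | 0)   [cost 3]

step 1: and_idem (→) rewrites ((~ (~ 0)) & (~ (~ 0))) into (~ (~ 0)), now ((~ (~ 0)) | (~ (~ 0)))
step 2: not_not (→) rewrites (~ (~ 0)) into 0, now ((~ (~ 0)) | 0)
step 3: not_not (→) rewrites (~ (~ 0)) into 0, reaching cost 3 (bound 3)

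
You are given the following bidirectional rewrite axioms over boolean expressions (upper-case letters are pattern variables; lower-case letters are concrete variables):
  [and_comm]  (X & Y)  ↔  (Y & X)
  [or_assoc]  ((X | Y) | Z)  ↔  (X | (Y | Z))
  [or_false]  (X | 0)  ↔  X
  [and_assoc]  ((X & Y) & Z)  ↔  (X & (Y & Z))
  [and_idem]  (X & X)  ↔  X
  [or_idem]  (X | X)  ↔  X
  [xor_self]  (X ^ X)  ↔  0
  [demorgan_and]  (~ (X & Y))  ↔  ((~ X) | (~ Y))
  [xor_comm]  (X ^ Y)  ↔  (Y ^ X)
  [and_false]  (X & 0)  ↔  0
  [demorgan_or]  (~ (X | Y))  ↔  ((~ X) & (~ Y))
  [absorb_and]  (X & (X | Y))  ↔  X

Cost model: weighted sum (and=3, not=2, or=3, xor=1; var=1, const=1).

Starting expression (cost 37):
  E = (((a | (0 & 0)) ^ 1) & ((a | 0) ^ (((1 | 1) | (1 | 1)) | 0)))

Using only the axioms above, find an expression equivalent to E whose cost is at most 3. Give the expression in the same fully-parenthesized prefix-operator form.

(1) ((1 | 1) | (1 | 1))  =[or_idem →]=  (1 | 1)    ⊢ (((a | (0 & 0)) ^ 1) & ((a | 0) ^ ((1 | 1) | 0)))
(2) (a | 0)  =[or_false →]=  a    ⊢ (((a | (0 & 0)) ^ 1) & (a ^ ((1 | 1) | 0)))
(3) (1 | 1)  =[or_idem →]=  1    ⊢ (((a | (0 & 0)) ^ 1) & (a ^ (1 | 0)))
(4) (0 & 0)  =[and_idem →]=  0    ⊢ (((a | 0) ^ 1) & (a ^ (1 | 0)))
(5) (((a | 0) ^ 1) & (a ^ (1 | 0)))  =[and_comm →]=  ((a ^ (1 | 0)) & ((a | 0) ^ 1))
(6) (1 | 0)  =[or_false →]=  1    ⊢ ((a ^ 1) & ((a | 0) ^ 1))
(7) (a | 0)  =[or_false →]=  a    ⊢ ((a ^ 1) & (a ^ 1))
(8) ((a ^ 1) & (a ^ 1))  =[and_idem →]=  (a ^ 1)    ⊢ cost 3, within 3

(a ^ 1)   [cost 3]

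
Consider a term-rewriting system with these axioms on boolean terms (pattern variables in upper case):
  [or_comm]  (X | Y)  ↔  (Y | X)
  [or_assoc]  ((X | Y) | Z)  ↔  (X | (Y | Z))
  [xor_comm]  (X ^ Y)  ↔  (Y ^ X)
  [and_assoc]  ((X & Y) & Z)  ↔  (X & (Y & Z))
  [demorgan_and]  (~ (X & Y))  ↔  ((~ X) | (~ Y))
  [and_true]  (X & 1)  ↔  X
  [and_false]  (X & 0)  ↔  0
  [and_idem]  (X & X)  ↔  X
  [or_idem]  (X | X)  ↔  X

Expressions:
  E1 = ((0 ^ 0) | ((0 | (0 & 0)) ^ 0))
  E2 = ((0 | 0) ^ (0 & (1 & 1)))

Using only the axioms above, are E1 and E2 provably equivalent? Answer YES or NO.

(1) (0 & 0)  =[and_idem →]=  0    ⊢ ((0 ^ 0) | ((0 | 0) ^ 0))
(2) (0 | 0)  =[or_idem →]=  0    ⊢ ((0 ^ 0) | (0 ^ 0))
(3) ((0 ^ 0) | (0 ^ 0))  =[or_idem →]=  (0 ^ 0)
(4) 0  =[and_true ←]=  (0 & 1)    ⊢ (0 ^ (0 & 1))
(5) (0 ^ (0 & 1))  =[xor_comm →]=  ((0 & 1) ^ 0)
(6) 0  =[or_idem ←]=  (0 | 0)    ⊢ ((0 & 1) ^ (0 | 0))
(7) ((0 & 1) ^ (0 | 0))  =[xor_comm →]=  ((0 | 0) ^ (0 & 1))
(8) 1  =[and_idem ←]=  (1 & 1)    ⊢ E2

YES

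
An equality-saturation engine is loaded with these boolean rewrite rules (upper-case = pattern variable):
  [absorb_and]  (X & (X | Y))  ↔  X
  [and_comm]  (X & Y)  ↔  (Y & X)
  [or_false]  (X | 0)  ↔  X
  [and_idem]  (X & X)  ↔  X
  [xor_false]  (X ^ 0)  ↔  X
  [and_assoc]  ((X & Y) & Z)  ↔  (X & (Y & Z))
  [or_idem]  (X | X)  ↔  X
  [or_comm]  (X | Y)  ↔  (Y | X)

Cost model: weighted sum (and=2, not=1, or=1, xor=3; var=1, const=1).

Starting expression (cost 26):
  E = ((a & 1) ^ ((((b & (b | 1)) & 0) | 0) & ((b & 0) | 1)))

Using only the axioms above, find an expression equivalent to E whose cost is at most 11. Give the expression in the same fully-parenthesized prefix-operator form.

step 1: or_false (→) rewrites (((b & (b | 1)) & 0) | 0) into ((b & (b | 1)) & 0), now ((a & 1) ^ (((b & (b | 1)) & 0) & ((b & 0) | 1)))
step 2: absorb_and (→) rewrites (b & (b | 1)) into b, now ((a & 1) ^ ((b & 0) & ((b & 0) | 1)))
step 3: absorb_and (→) rewrites ((b & 0) & ((b & 0) | 1)) into (b & 0), reaching cost 11 (bound 11)

((a & 1) ^ (b & 0))   [cost 11]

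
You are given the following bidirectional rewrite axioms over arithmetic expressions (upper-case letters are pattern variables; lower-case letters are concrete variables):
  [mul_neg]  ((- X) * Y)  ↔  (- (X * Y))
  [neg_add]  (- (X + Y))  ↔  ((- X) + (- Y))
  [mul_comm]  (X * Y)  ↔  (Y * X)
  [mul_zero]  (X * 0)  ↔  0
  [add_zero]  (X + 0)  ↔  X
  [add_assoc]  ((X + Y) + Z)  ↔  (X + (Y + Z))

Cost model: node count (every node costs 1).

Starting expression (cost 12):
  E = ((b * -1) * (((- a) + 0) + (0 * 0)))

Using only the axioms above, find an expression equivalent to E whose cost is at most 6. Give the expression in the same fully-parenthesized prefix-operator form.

((b * -1) * (- a))   [cost 6]

(1) (0 * 0)  =[mul_zero →]=  0    ⊢ ((b * -1) * (((- a) + 0) + 0))
(2) ((- a) + 0)  =[add_zero →]=  (- a)    ⊢ ((b * -1) * ((- a) + 0))
(3) ((- a) + 0)  =[add_zero →]=  (- a)    ⊢ cost 6, within 6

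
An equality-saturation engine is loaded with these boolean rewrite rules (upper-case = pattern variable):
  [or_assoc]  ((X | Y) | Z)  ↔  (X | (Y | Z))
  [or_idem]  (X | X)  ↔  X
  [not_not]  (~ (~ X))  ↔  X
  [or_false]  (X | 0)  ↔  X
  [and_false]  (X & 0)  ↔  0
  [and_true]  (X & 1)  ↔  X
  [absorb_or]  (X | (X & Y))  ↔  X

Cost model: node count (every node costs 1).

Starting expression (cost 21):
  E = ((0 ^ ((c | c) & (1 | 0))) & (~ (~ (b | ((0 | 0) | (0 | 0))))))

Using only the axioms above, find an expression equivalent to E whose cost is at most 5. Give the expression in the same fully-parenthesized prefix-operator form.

((0 ^ c) & b)   [cost 5]

1. [not_not →] (~ (~ (b | ((0 | 0) | (0 | 0)))))  →  (b | ((0 | 0) | (0 | 0)));  E = ((0 ^ ((c | c) & (1 | 0))) & (b | ((0 | 0) | (0 | 0))))
2. [or_idem →] ((0 | 0) | (0 | 0))  →  (0 | 0);  E = ((0 ^ ((c | c) & (1 | 0))) & (b | (0 | 0)))
3. [or_idem →] (0 | 0)  →  0;  E = ((0 ^ ((c | c) & (1 | 0))) & (b | 0))
4. [or_idem →] (c | c)  →  c;  E = ((0 ^ (c & (1 | 0))) & (b | 0))
5. [or_false →] (b | 0)  →  b;  E = ((0 ^ (c & (1 | 0))) & b)
6. [or_false →] (1 | 0)  →  1;  E = ((0 ^ (c & 1)) & b)
7. [and_true →] (c & 1)  →  c;  cost 5 ≤ 5, done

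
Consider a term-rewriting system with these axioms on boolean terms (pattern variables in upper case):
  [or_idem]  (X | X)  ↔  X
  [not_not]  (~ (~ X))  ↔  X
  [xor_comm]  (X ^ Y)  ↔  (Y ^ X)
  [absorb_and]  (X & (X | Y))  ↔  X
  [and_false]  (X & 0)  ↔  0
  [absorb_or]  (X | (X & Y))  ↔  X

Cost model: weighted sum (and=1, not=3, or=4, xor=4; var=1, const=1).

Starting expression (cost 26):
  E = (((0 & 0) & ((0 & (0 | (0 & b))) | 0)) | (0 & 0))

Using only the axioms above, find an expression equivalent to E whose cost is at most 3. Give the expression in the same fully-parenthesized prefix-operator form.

(0 & 0)   [cost 3]

(1) (0 | (0 & b))  =[absorb_or →]=  0    ⊢ (((0 & 0) & ((0 & 0) | 0)) | (0 & 0))
(2) ((0 & 0) & ((0 & 0) | 0))  =[absorb_and →]=  (0 & 0)    ⊢ ((0 & 0) | (0 & 0))
(3) ((0 & 0) | (0 & 0))  =[or_idem →]=  (0 & 0)    ⊢ cost 3, within 3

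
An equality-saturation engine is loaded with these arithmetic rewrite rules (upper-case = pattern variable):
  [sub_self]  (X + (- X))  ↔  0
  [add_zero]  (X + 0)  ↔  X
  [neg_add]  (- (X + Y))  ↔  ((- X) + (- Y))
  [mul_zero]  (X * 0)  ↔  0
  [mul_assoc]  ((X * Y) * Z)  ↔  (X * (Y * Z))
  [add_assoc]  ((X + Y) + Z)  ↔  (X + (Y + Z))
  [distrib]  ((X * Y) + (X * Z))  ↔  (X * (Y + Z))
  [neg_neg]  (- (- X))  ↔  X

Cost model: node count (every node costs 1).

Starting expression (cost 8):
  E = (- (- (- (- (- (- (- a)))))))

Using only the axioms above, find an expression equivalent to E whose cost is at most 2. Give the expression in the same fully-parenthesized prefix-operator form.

step 1: neg_neg (→) rewrites (- (- (- (- (- (- (- a))))))) into (- (- (- (- (- a)))))
step 2: neg_neg (→) rewrites (- (- (- (- (- a))))) into (- (- (- a)))
step 3: neg_neg (→) rewrites (- (- a)) into a, reaching cost 2 (bound 2)

(- a)   [cost 2]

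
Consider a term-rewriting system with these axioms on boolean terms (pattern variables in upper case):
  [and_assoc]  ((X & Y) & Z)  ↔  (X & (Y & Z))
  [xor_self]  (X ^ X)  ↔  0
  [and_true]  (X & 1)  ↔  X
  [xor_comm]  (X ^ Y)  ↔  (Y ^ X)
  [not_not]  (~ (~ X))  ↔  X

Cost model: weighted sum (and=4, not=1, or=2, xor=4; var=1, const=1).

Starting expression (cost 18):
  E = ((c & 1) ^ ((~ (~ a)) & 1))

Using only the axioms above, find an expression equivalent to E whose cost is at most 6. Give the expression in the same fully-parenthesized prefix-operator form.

step 1: not_not (→) rewrites (~ (~ a)) into a, now ((c & 1) ^ (a & 1))
step 2: and_true (→) rewrites (c & 1) into c, now (c ^ (a & 1))
step 3: and_true (→) rewrites (a & 1) into a, reaching cost 6 (bound 6)

(c ^ a)   [cost 6]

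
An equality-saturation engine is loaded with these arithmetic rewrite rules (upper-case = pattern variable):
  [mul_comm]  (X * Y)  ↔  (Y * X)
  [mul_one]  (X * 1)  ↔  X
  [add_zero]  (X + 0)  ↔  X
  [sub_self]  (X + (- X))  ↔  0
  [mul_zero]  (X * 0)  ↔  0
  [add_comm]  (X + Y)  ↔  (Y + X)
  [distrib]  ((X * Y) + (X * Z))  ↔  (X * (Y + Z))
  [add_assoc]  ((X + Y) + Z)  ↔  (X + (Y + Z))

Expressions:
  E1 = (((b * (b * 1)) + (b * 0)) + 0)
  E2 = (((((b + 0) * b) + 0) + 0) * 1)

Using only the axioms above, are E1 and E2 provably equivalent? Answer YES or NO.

(1) (b * 1)  =[mul_one →]=  b    ⊢ (((b * b) + (b * 0)) + 0)
(2) (b * 0)  =[mul_zero →]=  0    ⊢ (((b * b) + 0) + 0)
(3) ((b * b) + 0)  =[add_zero →]=  (b * b)    ⊢ ((b * b) + 0)
(4) ((b * b) + 0)  =[add_zero →]=  (b * b)
(5) (b * b)  =[mul_one ←]=  ((b * b) * 1)
(6) b  =[add_zero ←]=  (b + 0)    ⊢ (((b + 0) * b) * 1)
(7) ((b + 0) * b)  =[add_zero ←]=  (((b + 0) * b) + 0)    ⊢ ((((b + 0) * b) + 0) * 1)
(8) (((b + 0) * b) + 0)  =[add_zero ←]=  ((((b + 0) * b) + 0) + 0)    ⊢ E2

YES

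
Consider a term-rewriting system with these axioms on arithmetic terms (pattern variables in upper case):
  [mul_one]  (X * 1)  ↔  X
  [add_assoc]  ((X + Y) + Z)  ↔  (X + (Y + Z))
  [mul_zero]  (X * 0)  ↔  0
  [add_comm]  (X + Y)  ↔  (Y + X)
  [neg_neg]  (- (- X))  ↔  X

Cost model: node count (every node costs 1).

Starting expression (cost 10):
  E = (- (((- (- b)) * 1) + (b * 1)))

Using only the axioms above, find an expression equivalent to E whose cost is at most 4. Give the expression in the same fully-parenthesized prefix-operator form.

(- (b + b))   [cost 4]

1. [neg_neg →] (- (- b))  →  b;  E = (- ((b * 1) + (b * 1)))
2. [mul_one →] (b * 1)  →  b;  E = (- (b + (b * 1)))
3. [mul_one →] (b * 1)  →  b;  cost 4 ≤ 4, done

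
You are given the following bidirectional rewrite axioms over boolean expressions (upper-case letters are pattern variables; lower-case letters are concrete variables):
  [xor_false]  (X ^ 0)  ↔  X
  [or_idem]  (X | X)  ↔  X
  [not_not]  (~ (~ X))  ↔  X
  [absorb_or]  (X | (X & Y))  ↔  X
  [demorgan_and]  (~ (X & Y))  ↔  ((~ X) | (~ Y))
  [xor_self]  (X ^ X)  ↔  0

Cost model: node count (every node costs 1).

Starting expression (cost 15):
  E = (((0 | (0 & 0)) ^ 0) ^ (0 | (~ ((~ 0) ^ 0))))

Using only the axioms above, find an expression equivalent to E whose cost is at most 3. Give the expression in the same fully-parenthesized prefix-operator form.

step 1: xor_false (→) rewrites ((~ 0) ^ 0) into (~ 0), now (((0 | (0 & 0)) ^ 0) ^ (0 | (~ (~ 0))))
step 2: not_not (→) rewrites (~ (~ 0)) into 0, now (((0 | (0 & 0)) ^ 0) ^ (0 | 0))
step 3: absorb_or (→) rewrites (0 | (0 & 0)) into 0, now ((0 ^ 0) ^ (0 | 0))
step 4: xor_false (→) rewrites (0 ^ 0) into 0, now (0 ^ (0 | 0))
step 5: or_idem (→) rewrites (0 | 0) into 0, reaching cost 3 (bound 3)

(0 ^ 0)   [cost 3]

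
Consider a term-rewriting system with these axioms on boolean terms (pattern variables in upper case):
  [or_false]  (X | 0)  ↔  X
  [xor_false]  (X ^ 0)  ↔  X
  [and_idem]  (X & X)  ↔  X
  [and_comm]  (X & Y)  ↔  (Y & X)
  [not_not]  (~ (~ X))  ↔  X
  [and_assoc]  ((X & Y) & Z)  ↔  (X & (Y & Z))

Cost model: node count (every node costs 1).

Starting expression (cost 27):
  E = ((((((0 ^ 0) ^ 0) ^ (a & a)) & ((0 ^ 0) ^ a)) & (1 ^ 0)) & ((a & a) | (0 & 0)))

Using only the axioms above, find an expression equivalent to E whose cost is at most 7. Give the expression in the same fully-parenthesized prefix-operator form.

(((0 ^ a) & 1) & a)   [cost 7]

step 1: xor_false (→) rewrites (0 ^ 0) into 0, now (((((0 ^ 0) ^ (a & a)) & ((0 ^ 0) ^ a)) & (1 ^ 0)) & ((a & a) | (0 & 0)))
step 2: and_idem (→) rewrites (a & a) into a, now (((((0 ^ 0) ^ a) & ((0 ^ 0) ^ a)) & (1 ^ 0)) & ((a & a) | (0 & 0)))
step 3: and_idem (→) rewrites (((0 ^ 0) ^ a) & ((0 ^ 0) ^ a)) into ((0 ^ 0) ^ a), now ((((0 ^ 0) ^ a) & (1 ^ 0)) & ((a & a) | (0 & 0)))
step 4: xor_false (→) rewrites (1 ^ 0) into 1, now ((((0 ^ 0) ^ a) & 1) & ((a & a) | (0 & 0)))
step 5: and_idem (→) rewrites (a & a) into a, now ((((0 ^ 0) ^ a) & 1) & (a | (0 & 0)))
step 6: and_idem (→) rewrites (0 & 0) into 0, now ((((0 ^ 0) ^ a) & 1) & (a | 0))
step 7: or_false (→) rewrites (a | 0) into a, now ((((0 ^ 0) ^ a) & 1) & a)
step 8: xor_false (→) rewrites (0 ^ 0) into 0, reaching cost 7 (bound 7)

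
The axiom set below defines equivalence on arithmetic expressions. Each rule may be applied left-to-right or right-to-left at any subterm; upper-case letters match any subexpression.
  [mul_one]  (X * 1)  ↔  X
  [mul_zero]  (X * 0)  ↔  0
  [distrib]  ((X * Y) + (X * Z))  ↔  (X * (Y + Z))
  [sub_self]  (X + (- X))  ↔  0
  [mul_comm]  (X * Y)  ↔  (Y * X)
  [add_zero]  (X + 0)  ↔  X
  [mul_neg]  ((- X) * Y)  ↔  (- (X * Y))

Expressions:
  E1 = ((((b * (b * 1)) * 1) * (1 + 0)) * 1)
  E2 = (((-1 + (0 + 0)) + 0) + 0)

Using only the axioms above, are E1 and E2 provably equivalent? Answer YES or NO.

Every axiom is a valid identity, so a rewrite proof would force E1 and E2 to agree under every assignment.
At b=0: E1 = 0 but E2 = -1; they differ, so no derivation exists.

NO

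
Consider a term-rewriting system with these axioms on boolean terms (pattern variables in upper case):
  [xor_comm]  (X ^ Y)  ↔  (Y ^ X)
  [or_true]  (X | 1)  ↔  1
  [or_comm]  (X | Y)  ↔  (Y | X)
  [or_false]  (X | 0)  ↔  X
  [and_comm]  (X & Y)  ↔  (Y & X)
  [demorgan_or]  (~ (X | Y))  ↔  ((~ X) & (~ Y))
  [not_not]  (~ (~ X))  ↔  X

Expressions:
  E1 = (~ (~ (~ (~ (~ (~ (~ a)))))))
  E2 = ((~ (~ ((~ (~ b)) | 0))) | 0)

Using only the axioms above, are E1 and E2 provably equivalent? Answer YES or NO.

NO

All listed rules preserve value, hence provable equivalence implies equal values everywhere; look for a separating assignment.
a=0, b=0 gives E1 ↦ 1, E2 ↦ 0; values differ ⇒ not provably equivalent.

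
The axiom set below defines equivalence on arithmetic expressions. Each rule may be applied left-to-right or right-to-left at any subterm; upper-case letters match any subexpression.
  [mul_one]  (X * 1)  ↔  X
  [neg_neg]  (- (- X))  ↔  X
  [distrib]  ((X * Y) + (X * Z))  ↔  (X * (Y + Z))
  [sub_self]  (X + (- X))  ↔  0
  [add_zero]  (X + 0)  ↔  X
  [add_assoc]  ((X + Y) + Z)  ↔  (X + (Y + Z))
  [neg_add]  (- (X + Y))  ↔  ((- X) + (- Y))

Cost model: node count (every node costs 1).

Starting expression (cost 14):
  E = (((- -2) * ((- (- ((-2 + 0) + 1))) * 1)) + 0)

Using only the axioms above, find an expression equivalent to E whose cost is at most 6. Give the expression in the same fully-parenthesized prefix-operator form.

((- -2) * (-2 + 1))   [cost 6]

(1) (- (- ((-2 + 0) + 1)))  =[neg_neg →]=  ((-2 + 0) + 1)    ⊢ (((- -2) * (((-2 + 0) + 1) * 1)) + 0)
(2) (-2 + 0)  =[add_zero →]=  -2    ⊢ (((- -2) * ((-2 + 1) * 1)) + 0)
(3) ((-2 + 1) * 1)  =[mul_one →]=  (-2 + 1)    ⊢ (((- -2) * (-2 + 1)) + 0)
(4) (((- -2) * (-2 + 1)) + 0)  =[add_zero →]=  ((- -2) * (-2 + 1))    ⊢ cost 6, within 6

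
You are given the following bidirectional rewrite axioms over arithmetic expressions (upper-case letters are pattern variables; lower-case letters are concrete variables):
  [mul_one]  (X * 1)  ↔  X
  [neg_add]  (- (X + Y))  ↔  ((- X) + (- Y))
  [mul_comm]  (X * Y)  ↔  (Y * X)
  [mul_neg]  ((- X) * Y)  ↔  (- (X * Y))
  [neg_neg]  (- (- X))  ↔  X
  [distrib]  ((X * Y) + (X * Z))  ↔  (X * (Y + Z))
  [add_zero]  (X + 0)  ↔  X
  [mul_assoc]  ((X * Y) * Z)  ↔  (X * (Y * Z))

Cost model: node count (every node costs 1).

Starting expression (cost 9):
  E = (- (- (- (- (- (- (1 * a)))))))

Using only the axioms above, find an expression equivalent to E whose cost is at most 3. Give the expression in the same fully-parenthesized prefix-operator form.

(1 * a)   [cost 3]

step 1: neg_neg (→) rewrites (- (- (- (1 * a)))) into (- (1 * a)), now (- (- (- (- (1 * a)))))
step 2: neg_neg (→) rewrites (- (- (- (1 * a)))) into (- (1 * a)), now (- (- (1 * a)))
step 3: neg_neg (→) rewrites (- (- (1 * a))) into (1 * a), reaching cost 3 (bound 3)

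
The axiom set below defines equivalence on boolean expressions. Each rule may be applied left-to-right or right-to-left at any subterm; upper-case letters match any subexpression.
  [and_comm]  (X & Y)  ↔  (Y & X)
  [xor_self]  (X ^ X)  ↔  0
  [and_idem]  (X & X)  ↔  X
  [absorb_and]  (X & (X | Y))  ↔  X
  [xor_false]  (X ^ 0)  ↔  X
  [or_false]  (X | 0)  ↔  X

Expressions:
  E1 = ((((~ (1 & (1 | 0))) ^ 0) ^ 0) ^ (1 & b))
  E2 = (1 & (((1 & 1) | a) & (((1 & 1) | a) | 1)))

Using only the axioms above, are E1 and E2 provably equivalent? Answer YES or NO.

All listed rules preserve value, hence provable equivalence implies equal values everywhere; look for a separating assignment.
a=0, b=0 gives E1 ↦ 0, E2 ↦ 1; values differ ⇒ not provably equivalent.

NO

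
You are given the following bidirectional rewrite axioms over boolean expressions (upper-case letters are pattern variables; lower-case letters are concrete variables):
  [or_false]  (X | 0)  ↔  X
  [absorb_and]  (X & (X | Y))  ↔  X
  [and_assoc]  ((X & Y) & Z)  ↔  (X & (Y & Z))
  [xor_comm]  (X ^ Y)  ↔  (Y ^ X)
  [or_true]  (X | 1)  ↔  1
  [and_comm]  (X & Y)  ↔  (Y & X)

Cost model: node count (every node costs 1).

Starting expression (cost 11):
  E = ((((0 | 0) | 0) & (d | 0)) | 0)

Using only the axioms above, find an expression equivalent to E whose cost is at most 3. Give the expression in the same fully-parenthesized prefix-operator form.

1. [or_false →] ((((0 | 0) | 0) & (d | 0)) | 0)  →  (((0 | 0) | 0) & (d | 0))
2. [or_false →] (0 | 0)  →  0;  E = ((0 | 0) & (d | 0))
3. [or_false →] (d | 0)  →  d;  E = ((0 | 0) & d)
4. [or_false →] (0 | 0)  →  0;  cost 3 ≤ 3, done

(0 & d)   [cost 3]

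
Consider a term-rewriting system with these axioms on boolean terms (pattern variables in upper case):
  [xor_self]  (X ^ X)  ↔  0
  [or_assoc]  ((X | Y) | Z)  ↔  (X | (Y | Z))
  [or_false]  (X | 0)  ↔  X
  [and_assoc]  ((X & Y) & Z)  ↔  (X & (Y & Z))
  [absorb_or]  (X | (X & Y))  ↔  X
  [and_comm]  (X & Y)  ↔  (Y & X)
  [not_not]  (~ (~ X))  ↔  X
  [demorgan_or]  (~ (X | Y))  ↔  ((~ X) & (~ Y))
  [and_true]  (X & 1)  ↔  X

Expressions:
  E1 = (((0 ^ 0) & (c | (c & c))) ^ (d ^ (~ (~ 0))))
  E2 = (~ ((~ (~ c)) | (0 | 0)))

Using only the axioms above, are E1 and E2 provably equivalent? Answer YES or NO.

Every axiom is a valid identity, so a rewrite proof would force E1 and E2 to agree under every assignment.
At c=0, d=0: E1 = 0 but E2 = 1; they differ, so no derivation exists.

NO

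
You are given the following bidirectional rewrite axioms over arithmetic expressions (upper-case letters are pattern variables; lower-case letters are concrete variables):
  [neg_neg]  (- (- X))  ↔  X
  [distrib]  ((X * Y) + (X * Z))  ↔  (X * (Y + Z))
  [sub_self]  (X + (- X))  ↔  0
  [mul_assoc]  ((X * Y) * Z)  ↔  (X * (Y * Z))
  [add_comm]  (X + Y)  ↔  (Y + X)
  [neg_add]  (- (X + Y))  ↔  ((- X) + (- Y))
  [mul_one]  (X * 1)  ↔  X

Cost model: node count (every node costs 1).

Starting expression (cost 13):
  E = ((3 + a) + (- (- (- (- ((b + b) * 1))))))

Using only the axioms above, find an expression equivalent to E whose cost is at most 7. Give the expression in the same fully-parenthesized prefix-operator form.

1. [neg_neg →] (- (- ((b + b) * 1)))  →  ((b + b) * 1);  E = ((3 + a) + (- (- ((b + b) * 1))))
2. [neg_neg →] (- (- ((b + b) * 1)))  →  ((b + b) * 1);  E = ((3 + a) + ((b + b) * 1))
3. [mul_one →] ((b + b) * 1)  →  (b + b);  cost 7 ≤ 7, done

((3 + a) + (b + b))   [cost 7]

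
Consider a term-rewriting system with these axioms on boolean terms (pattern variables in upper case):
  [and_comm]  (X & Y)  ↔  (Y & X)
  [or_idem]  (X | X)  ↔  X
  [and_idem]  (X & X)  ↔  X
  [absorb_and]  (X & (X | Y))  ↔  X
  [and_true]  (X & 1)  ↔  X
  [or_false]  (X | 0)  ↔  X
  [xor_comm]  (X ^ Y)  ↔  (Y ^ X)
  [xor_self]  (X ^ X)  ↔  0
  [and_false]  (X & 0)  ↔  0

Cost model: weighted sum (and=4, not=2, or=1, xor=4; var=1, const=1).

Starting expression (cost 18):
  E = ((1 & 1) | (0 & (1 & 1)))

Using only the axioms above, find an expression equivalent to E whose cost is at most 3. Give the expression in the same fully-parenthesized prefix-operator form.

1. [and_idem →] (1 & 1)  →  1;  E = ((1 & 1) | (0 & 1))
2. [and_true →] (0 & 1)  →  0;  E = ((1 & 1) | 0)
3. [and_idem →] (1 & 1)  →  1;  cost 3 ≤ 3, done

(1 | 0)   [cost 3]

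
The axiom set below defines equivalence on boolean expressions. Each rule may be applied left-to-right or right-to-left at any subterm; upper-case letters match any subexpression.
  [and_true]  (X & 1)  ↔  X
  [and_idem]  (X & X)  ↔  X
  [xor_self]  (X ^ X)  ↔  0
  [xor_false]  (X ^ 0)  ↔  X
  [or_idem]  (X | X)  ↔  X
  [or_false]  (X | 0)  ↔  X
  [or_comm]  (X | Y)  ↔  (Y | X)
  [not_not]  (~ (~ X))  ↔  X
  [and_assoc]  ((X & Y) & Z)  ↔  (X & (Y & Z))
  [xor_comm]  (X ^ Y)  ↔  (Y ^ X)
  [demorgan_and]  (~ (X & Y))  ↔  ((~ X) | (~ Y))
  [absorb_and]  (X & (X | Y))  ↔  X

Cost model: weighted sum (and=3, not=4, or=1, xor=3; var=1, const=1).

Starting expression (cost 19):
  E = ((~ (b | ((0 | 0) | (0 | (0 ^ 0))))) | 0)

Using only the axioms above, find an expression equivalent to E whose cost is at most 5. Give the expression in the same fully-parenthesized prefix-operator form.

(1) (0 ^ 0)  =[xor_false →]=  0    ⊢ ((~ (b | ((0 | 0) | (0 | 0)))) | 0)
(2) ((0 | 0) | (0 | 0))  =[or_idem →]=  (0 | 0)    ⊢ ((~ (b | (0 | 0))) | 0)
(3) (0 | 0)  =[or_false →]=  0    ⊢ ((~ (b | 0)) | 0)
(4) (b | 0)  =[or_false →]=  b    ⊢ ((~ b) | 0)
(5) ((~ b) | 0)  =[or_false →]=  (~ b)    ⊢ cost 5, within 5

(~ b)   [cost 5]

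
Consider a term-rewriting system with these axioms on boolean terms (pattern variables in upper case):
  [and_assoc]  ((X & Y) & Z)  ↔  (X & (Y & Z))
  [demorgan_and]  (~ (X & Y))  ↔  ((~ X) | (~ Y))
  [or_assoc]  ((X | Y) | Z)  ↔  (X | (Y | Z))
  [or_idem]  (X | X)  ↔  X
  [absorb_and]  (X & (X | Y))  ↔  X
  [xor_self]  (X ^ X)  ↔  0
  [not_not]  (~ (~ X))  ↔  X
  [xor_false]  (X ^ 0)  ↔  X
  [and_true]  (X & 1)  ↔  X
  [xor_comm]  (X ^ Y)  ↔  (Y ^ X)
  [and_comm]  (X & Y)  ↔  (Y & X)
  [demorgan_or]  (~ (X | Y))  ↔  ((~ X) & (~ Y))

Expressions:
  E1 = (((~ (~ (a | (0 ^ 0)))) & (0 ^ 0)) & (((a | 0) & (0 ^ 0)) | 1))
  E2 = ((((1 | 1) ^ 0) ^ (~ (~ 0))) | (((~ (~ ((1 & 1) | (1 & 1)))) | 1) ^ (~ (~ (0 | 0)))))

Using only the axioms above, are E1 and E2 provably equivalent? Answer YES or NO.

The axioms are sound identities: if E1 ↔* E2 then E1 and E2 evaluate identically under any assignment.
Under a=0: E1 evaluates to 0, E2 to 1. Distinct ⇒ no rewrite sequence connects them.

NO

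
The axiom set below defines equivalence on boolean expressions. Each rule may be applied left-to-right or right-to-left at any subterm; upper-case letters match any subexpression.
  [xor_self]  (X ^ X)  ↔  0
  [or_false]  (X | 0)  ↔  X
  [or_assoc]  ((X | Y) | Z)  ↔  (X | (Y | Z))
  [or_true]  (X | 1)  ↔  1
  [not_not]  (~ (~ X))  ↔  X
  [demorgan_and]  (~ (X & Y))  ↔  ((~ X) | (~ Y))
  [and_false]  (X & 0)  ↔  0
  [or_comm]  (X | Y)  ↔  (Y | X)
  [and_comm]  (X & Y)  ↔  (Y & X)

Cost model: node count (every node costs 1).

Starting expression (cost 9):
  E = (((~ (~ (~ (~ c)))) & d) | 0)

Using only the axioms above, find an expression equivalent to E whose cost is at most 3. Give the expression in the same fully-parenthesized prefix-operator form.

step 1: not_not (→) rewrites (~ (~ (~ (~ c)))) into (~ (~ c)), now (((~ (~ c)) & d) | 0)
step 2: not_not (→) rewrites (~ (~ c)) into c, now ((c & d) | 0)
step 3: or_false (→) rewrites ((c & d) | 0) into (c & d), reaching cost 3 (bound 3)

(c & d)   [cost 3]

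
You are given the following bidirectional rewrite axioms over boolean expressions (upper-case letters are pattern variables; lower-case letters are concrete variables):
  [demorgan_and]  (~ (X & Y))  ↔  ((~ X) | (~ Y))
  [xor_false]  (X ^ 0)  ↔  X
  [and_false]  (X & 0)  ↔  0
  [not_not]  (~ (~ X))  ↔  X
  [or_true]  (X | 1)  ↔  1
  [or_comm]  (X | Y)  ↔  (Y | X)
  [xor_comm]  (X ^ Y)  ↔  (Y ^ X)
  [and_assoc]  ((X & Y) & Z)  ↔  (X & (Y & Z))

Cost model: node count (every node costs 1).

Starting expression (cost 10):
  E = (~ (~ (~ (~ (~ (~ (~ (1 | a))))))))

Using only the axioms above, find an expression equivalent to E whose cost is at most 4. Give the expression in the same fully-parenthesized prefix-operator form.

step 1: not_not (→) rewrites (~ (~ (1 | a))) into (1 | a), now (~ (~ (~ (~ (~ (1 | a))))))
step 2: not_not (→) rewrites (~ (~ (~ (~ (~ (1 | a)))))) into (~ (~ (~ (1 | a))))
step 3: not_not (→) rewrites (~ (~ (~ (1 | a)))) into (~ (1 | a)), reaching cost 4 (bound 4)

(~ (1 | a))   [cost 4]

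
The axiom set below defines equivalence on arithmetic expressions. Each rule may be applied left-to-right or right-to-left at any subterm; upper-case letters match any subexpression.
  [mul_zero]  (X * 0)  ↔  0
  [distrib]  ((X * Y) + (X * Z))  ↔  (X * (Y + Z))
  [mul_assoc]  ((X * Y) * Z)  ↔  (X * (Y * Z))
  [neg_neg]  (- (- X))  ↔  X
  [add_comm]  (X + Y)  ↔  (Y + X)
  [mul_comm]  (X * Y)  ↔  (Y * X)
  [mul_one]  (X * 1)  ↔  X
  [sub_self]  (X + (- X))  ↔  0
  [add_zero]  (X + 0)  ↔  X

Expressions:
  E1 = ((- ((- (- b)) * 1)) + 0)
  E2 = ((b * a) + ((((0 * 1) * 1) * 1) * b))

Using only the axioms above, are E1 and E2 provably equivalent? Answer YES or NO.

NO

The axioms are sound identities: if E1 ↔* E2 then E1 and E2 evaluate identically under any assignment.
Under a=0, b=1: E1 evaluates to -1, E2 to 0. Distinct ⇒ no rewrite sequence connects them.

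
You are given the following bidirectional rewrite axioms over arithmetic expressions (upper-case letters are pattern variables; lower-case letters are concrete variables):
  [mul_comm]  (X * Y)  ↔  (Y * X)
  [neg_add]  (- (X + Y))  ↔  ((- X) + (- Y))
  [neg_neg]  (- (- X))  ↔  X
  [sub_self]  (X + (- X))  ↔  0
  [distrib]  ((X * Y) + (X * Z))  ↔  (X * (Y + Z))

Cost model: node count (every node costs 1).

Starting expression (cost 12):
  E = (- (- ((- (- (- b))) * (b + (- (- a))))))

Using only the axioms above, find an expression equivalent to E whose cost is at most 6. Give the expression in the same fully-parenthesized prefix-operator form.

((- b) * (b + a))   [cost 6]

1. [neg_neg →] (- (- ((- (- (- b))) * (b + (- (- a))))))  →  ((- (- (- b))) * (b + (- (- a))))
2. [neg_neg →] (- (- (- b)))  →  (- b);  E = ((- b) * (b + (- (- a))))
3. [neg_neg →] (- (- a))  →  a;  cost 6 ≤ 6, done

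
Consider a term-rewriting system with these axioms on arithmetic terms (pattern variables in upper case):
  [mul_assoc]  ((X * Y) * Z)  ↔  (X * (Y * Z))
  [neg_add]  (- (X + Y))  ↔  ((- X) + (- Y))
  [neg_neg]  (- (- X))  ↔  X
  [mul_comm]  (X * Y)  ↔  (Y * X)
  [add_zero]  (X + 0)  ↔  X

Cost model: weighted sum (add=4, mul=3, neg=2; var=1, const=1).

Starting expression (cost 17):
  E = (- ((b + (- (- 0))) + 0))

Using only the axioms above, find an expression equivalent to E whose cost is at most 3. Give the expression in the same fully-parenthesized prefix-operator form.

(1) (- (- 0))  =[neg_neg →]=  0    ⊢ (- ((b + 0) + 0))
(2) ((b + 0) + 0)  =[add_zero →]=  (b + 0)    ⊢ (- (b + 0))
(3) (b + 0)  =[add_zero →]=  b    ⊢ cost 3, within 3

(- b)   [cost 3]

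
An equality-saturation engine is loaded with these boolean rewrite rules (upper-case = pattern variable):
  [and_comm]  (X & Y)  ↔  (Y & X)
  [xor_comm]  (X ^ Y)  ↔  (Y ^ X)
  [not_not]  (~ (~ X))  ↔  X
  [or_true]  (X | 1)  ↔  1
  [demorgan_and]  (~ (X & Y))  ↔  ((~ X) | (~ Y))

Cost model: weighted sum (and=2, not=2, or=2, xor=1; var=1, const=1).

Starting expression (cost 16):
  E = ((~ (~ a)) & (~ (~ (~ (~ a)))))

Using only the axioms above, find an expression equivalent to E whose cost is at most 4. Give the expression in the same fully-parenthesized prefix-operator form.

(a & a)   [cost 4]

(1) (~ (~ (~ (~ a))))  =[not_not →]=  (~ (~ a))    ⊢ ((~ (~ a)) & (~ (~ a)))
(2) (~ (~ a))  =[not_not →]=  a    ⊢ ((~ (~ a)) & a)
(3) (~ (~ a))  =[not_not →]=  a    ⊢ cost 4, within 4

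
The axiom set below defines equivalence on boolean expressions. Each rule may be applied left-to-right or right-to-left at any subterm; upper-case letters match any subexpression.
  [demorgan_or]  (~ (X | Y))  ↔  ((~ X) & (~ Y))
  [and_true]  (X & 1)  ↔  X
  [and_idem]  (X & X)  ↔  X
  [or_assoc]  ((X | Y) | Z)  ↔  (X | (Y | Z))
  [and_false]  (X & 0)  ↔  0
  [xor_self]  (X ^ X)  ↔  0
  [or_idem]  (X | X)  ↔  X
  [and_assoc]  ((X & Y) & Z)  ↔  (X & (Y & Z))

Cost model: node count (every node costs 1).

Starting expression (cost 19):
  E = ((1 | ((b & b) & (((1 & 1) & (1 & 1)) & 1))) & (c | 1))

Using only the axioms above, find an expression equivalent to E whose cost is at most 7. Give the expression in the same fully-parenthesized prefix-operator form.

step 1: and_true (→) rewrites (((1 & 1) & (1 & 1)) & 1) into ((1 & 1) & (1 & 1)), now ((1 | ((b & b) & ((1 & 1) & (1 & 1)))) & (c | 1))
step 2: and_idem (→) rewrites ((1 & 1) & (1 & 1)) into (1 & 1), now ((1 | ((b & b) & (1 & 1))) & (c | 1))
step 3: and_true (→) rewrites (1 & 1) into 1, now ((1 | ((b & b) & 1)) & (c | 1))
step 4: and_true (→) rewrites ((b & b) & 1) into (b & b), now ((1 | (b & b)) & (c | 1))
step 5: and_idem (→) rewrites (b & b) into b, reaching cost 7 (bound 7)

((1 | b) & (c | 1))   [cost 7]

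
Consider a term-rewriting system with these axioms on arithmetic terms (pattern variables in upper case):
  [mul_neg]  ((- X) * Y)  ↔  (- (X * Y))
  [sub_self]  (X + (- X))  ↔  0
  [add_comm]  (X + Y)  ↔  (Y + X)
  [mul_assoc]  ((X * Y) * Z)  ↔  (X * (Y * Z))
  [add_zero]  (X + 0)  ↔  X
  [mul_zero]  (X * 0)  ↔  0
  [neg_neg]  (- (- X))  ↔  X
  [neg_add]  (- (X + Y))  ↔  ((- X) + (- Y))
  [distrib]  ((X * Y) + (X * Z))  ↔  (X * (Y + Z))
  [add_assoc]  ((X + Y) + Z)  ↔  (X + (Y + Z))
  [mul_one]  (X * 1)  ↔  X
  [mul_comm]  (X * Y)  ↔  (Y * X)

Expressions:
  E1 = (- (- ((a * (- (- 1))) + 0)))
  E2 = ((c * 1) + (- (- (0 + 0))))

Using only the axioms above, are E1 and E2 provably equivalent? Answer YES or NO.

NO

The axioms are sound identities: if E1 ↔* E2 then E1 and E2 evaluate identically under any assignment.
Under a=0, c=1: E1 evaluates to 0, E2 to 1. Distinct ⇒ no rewrite sequence connects them.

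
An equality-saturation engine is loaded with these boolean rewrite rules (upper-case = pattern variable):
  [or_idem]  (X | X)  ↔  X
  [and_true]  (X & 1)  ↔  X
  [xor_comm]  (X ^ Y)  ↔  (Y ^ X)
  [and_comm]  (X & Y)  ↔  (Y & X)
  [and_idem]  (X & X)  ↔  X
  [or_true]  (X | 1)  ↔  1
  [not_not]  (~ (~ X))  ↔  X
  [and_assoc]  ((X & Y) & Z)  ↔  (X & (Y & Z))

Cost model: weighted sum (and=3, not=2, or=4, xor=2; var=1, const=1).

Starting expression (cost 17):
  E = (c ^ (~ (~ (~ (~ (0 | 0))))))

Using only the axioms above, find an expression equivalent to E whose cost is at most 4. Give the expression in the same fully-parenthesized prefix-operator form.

1. [or_idem →] (0 | 0)  →  0;  E = (c ^ (~ (~ (~ (~ 0)))))
2. [not_not →] (~ (~ (~ 0)))  →  (~ 0);  E = (c ^ (~ (~ 0)))
3. [not_not →] (~ (~ 0))  →  0;  cost 4 ≤ 4, done

(c ^ 0)   [cost 4]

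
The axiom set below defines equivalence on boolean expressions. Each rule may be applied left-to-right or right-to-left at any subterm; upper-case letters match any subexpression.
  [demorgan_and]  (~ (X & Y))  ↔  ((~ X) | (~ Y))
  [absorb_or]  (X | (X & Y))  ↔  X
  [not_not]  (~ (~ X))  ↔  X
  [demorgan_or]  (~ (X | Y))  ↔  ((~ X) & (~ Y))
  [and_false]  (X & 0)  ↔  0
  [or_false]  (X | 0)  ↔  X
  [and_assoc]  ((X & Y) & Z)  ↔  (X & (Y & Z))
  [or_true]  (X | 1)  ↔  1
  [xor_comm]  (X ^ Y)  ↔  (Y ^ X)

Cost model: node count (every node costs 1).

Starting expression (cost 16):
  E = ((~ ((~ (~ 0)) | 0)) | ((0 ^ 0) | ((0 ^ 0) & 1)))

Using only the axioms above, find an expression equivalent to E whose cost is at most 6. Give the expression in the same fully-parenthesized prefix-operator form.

step 1: absorb_or (→) rewrites ((0 ^ 0) | ((0 ^ 0) & 1)) into (0 ^ 0), now ((~ ((~ (~ 0)) | 0)) | (0 ^ 0))
step 2: not_not (→) rewrites (~ (~ 0)) into 0, now ((~ (0 | 0)) | (0 ^ 0))
step 3: or_false (→) rewrites (0 | 0) into 0, reaching cost 6 (bound 6)

((~ 0) | (0 ^ 0))   [cost 6]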